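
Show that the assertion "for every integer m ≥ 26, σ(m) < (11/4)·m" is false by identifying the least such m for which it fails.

For m = 26, 27, 28, 29, …, 57, 58, 59 the conclusion holds.
m = 60: σ(60) = 168; 168 ≥ 165.

m = 60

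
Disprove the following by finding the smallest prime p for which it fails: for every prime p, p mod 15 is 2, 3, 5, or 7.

p = 11

For p = 2, 3, 5, 7 the conclusion holds.
p = 11: 11 mod 15 = 11 — not in {2, 3, 5, 7}.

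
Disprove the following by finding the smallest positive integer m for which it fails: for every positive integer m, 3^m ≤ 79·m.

A counterexample is any positive integer m such that 3^m > 79·m; we check each in order.
m = 1: 3^m = 3 and 79·m = 79, so 3 ≤ 79.
m = 2: 3^m = 9 and 79·m = 158, so 9 ≤ 158.
m = 3: 3^m = 27 and 79·m = 237, so 27 ≤ 237.
m = 4: 3^m = 81 and 79·m = 316, so 81 ≤ 316.
m = 5: 3^m = 243 and 79·m = 395, so 243 ≤ 395.
m = 6: 3^m = 729 and 79·m = 474, so 729 > 474.
Hence m = 6 is a counterexample.

m = 6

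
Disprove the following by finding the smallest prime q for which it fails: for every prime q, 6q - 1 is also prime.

We need the least prime q for which 6q - 1 is not prime.
q = 2: 6q - 1 = 11, prime.
q = 3: 6q - 1 = 17, prime.
q = 5: 6q - 1 = 29, prime.
q = 7: 6q - 1 = 41, prime.
q = 11: 6q - 1 = 65 = 5 × 13, not prime.

q = 11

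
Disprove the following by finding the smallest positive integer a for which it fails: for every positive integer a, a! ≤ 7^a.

Check each positive integer a in order until a! > 7^a.
The first 16 eligible values, up to a = 16, all satisfy the conclusion.
a = 17: a! = 355687428096000 and 7^a = 232630513987207, so 355687428096000 > 232630513987207.

a = 17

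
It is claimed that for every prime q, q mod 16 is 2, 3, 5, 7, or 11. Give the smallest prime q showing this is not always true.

q = 13

The first 5 eligible values, up to q = 11, all satisfy the conclusion.
q = 13: 13 mod 16 = 13 — not in {2, 3, 5, 7, 11}.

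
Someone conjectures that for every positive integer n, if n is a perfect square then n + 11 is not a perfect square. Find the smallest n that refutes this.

Check each positive integer n in order until n is a perfect square but n + 11 is a perfect square.
The first 4 eligible values, up to n = 16, all satisfy the conclusion.
n = 25: 25 = 5² and 25 + 11 = 36 = 6².

n = 25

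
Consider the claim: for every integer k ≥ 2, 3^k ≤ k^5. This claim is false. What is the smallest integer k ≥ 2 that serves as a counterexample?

A counterexample is any integer k ≥ 2 such that 3^k > k^5; we check each in order.
For k = 2, 3, 4, 5, 6, 7, 8, 9, 10 the conclusion holds.
k = 11: 3^k = 177147 and k^5 = 161051, so 177147 > 161051.
Hence k = 11 is a counterexample.

k = 11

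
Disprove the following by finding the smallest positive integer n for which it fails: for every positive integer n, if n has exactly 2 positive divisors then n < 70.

A counterexample is any positive integer n such that n has exactly 2 positive divisors but the claim fails; we check each in order.
For n = 2, 3, 5, 7, …, 59, 61, 67 the conclusion holds.
n = 71: τ(71) = 2; 71 ≥ 70.

n = 71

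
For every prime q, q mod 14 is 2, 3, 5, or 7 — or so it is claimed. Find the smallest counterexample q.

Check each prime q in order until the claim fails.
q = 2: 2 mod 14 = 2.
q = 3: 3 mod 14 = 3.
q = 5: 5 mod 14 = 5.
q = 7: 7 mod 14 = 7.
q = 11: 11 mod 14 = 11 — not in {2, 3, 5, 7}.

q = 11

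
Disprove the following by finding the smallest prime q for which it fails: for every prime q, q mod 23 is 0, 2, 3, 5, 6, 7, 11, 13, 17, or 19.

q = 31

Check each prime q in order until the claim fails.
For q = 2, 3, 5, 7, 11, 13, 17, 19, 23, 29 the conclusion holds.
q = 31: 31 mod 23 = 8 — not in {0, 2, 3, 5, 6, 7, 11, 13, 17, 19}.
Thus q = 31 disproves the claim, and no smaller q works.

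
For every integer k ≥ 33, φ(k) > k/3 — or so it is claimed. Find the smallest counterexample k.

k = 33: φ(33) = 20 and 33/3 = 11, so φ(33) > 33/3.
k = 34: φ(34) = 16 and 34/3 = 34/3, so φ(34) > 34/3.
k = 35: φ(35) = 24 and 35/3 = 35/3, so φ(35) > 35/3.
k = 36: φ(36) = 12 and 36/3 = 12, so φ(36) ≤ 36/3.
Hence k = 36 is a counterexample.

k = 36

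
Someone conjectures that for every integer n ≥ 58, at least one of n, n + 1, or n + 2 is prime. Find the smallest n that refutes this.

For n = 58, 59, 60, 61 the conclusion holds.
n = 62: 62 = 2 × 31; 63 = 3 × 21; 64 = 2 × 32 — all composite.

n = 62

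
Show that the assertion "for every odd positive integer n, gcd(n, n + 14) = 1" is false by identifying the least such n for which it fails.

A counterexample is any odd positive integer n such that gcd(n, n + 14) > 1; we check each in order.
For n = 1, 3, 5 the conclusion holds.
n = 7: gcd(7, 21) = 7.
Thus n = 7 disproves the claim, and no smaller n works.

n = 7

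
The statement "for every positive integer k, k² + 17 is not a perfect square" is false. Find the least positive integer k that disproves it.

k = 8

A counterexample is any positive integer k such that k² + 17 is a perfect square; we check each in order.
k = 1: 1² + 17 = 18, not a perfect square.
k = 2: 2² + 17 = 21, not a perfect square.
k = 3: 3² + 17 = 26, not a perfect square.
k = 4: 4² + 17 = 33, not a perfect square.
k = 5: 5² + 17 = 42, not a perfect square.
k = 6: 6² + 17 = 53, not a perfect square.
k = 7: 7² + 17 = 66, not a perfect square.
k = 8: 8² + 17 = 81 = 9², a perfect square.
Thus k = 8 disproves the claim, and no smaller k works.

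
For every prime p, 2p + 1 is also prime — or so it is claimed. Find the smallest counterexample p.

p = 2: 2p + 1 = 5, prime.
p = 3: 2p + 1 = 7, prime.
p = 5: 2p + 1 = 11, prime.
p = 7: 2p + 1 = 15 = 3 × 5, not prime.

p = 7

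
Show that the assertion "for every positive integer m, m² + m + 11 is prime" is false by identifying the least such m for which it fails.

m = 10

For m = 1, 2, 3, 4, 5, 6, 7, 8, 9 the conclusion holds.
m = 10: m² + m + 11 = 121 = 11 × 11, composite.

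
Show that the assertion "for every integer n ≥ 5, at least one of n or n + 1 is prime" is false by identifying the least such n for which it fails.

We need the least integer n ≥ 5 for which n, n + 1 are both composite.
n = 5: 5 is prime.
n = 6: 7 is prime.
n = 7: 7 is prime.
n = 8: 8 = 2 × 4; 9 = 3 × 3 — both composite.
Hence n = 8 is a counterexample.

n = 8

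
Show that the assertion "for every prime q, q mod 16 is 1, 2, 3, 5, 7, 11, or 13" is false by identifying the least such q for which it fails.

Check each prime q in order until the claim fails.
For q = 2, 3, 5, 7, 11, 13, 17, 19, 23, 29 the conclusion holds.
q = 31: 31 mod 16 = 15 — not in {1, 2, 3, 5, 7, 11, 13}.

q = 31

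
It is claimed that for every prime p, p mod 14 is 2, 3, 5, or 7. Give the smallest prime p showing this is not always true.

Check each prime p in order until the claim fails.
p = 2: 2 mod 14 = 2.
p = 3: 3 mod 14 = 3.
p = 5: 5 mod 14 = 5.
p = 7: 7 mod 14 = 7.
p = 11: 11 mod 14 = 11 — not in {2, 3, 5, 7}.

p = 11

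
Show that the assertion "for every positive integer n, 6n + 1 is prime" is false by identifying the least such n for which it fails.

n = 4

Check each positive integer n in order until 6n + 1 is not prime.
For n = 1, 2, 3 the conclusion holds.
n = 4: 6n + 1 = 25 = 5 × 5, composite.
So n = 4 is the smallest counterexample.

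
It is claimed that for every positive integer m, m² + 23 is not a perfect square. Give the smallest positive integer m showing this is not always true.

We need the least positive integer m for which m² + 23 is a perfect square.
The first 10 eligible values, up to m = 10, all satisfy the conclusion.
m = 11: 11² + 23 = 144 = 12², a perfect square.
Thus m = 11 disproves the claim, and no smaller m works.

m = 11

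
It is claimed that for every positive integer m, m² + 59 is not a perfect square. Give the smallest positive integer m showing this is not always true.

m = 29

We need the least positive integer m for which m² + 59 is a perfect square.
The first 28 eligible values, up to m = 28, all satisfy the conclusion.
m = 29: 29² + 59 = 900 = 30², a perfect square.
Hence m = 29 is a counterexample.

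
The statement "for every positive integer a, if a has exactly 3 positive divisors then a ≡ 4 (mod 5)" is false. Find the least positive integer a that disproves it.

a = 25

For a = 4, 9 the conclusion holds.
a = 25: τ(25) = 3; 25 ≡ 0 (mod 5).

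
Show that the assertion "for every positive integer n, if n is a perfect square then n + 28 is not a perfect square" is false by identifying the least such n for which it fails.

We need the least positive integer n for which n is a perfect square but n + 28 is a perfect square.
The first 5 eligible values, up to n = 25, all satisfy the conclusion.
n = 36: 36 = 6² and 36 + 28 = 64 = 8².
So n = 36 is the smallest counterexample.

n = 36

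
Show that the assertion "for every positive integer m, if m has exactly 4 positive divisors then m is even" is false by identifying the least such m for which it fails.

m = 15

m = 6: divisors of 6: 1, 2, 3, 6; 6 is even.
m = 8: divisors of 8: 1, 2, 4, 8; 8 is even.
m = 10: divisors of 10: 1, 2, 5, 10; 10 is even.
m = 14: divisors of 14: 1, 2, 7, 14; 14 is even.
m = 15: divisors of 15: 1, 3, 5, 15; 15 is odd.
Hence m = 15 is a counterexample.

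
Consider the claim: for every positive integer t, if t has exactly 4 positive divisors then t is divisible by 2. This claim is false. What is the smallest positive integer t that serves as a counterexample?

t = 15

Check each positive integer t in order until t has exactly 4 positive divisors but t is not divisible by 2.
The first 4 eligible values, up to t = 14, all satisfy the conclusion.
t = 15: τ(15) = 4; 15 mod 2 = 1.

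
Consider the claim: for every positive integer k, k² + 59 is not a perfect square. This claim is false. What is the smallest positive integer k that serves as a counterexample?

The first 28 eligible values, up to k = 28, all satisfy the conclusion.
k = 29: 29² + 59 = 900 = 30², a perfect square.
Hence k = 29 is a counterexample.

k = 29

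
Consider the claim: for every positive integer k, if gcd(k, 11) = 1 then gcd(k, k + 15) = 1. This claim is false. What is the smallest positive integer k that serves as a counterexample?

A counterexample is any positive integer k such that gcd(k, 11) = 1 but gcd(k, k + 15) > 1; we check each in order.
k = 1: gcd(1, 16) = 1.
k = 2: gcd(2, 17) = 1.
k = 3: gcd(3, 18) = 3.

k = 3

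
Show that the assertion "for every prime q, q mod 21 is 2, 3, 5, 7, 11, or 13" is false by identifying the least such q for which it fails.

A counterexample is any prime q such that the claim fails; we check each in order.
The first 6 eligible values, up to q = 13, all satisfy the conclusion.
q = 17: 17 mod 21 = 17 — not in {2, 3, 5, 7, 11, 13}.

q = 17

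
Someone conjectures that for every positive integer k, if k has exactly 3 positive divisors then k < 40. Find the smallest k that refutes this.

Check each positive integer k in order until k has exactly 3 positive divisors but the claim fails.
For k = 4, 9, 25 the conclusion holds.
k = 49: τ(49) = 3; 49 ≥ 40.

k = 49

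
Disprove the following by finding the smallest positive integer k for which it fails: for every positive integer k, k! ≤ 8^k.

k = 20

We need the least positive integer k for which k! > 8^k.
The first 19 eligible values, up to k = 19, all satisfy the conclusion.
k = 20: k! = 2432902008176640000 and 8^k = 1152921504606846976, so 2432902008176640000 > 1152921504606846976.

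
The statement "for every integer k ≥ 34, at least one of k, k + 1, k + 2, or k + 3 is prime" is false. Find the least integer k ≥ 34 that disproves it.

k = 48

A counterexample is any integer k ≥ 34 such that k, k + 1, k + 2, k + 3 are all composite; we check each in order.
The first 14 eligible values, up to k = 47, all satisfy the conclusion.
k = 48: 48 = 2 × 24; 49 = 7 × 7; 50 = 2 × 25; 51 = 3 × 17 — all composite.
Hence k = 48 is a counterexample.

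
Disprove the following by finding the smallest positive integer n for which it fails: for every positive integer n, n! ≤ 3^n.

n = 7

The first 6 eligible values, up to n = 6, all satisfy the conclusion.
n = 7: n! = 5040 and 3^n = 2187, so 5040 > 2187.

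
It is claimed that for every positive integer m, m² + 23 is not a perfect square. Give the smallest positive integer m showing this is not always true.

m = 11

For m = 1, 2, 3, 4, 5, 6, 7, 8, 9, 10 the conclusion holds.
m = 11: 11² + 23 = 144 = 12², a perfect square.
Thus m = 11 disproves the claim, and no smaller m works.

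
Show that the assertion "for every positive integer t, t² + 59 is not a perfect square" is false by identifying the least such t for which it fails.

For t = 1, 2, 3, 4, …, 26, 27, 28 the conclusion holds.
t = 29: 29² + 59 = 900 = 30², a perfect square.
So t = 29 is the smallest counterexample.

t = 29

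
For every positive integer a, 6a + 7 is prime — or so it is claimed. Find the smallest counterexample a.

Check each positive integer a in order until 6a + 7 is not prime.
a = 1: 6a + 7 = 13, prime.
a = 2: 6a + 7 = 19, prime.
a = 3: 6a + 7 = 25 = 5 × 5, composite.

a = 3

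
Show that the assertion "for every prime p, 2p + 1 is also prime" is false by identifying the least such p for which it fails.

p = 7

p = 2: 2p + 1 = 5, prime.
p = 3: 2p + 1 = 7, prime.
p = 5: 2p + 1 = 11, prime.
p = 7: 2p + 1 = 15 = 3 × 5, not prime.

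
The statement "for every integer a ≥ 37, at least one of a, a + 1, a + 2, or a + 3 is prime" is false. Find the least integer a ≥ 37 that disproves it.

A counterexample is any integer a ≥ 37 such that a, a + 1, a + 2, a + 3 are all composite; we check each in order.
For a = 37, 38, 39, 40, …, 45, 46, 47 the conclusion holds.
a = 48: 48 = 2 × 24; 49 = 7 × 7; 50 = 2 × 25; 51 = 3 × 17 — all composite.
So a = 48 is the smallest counterexample.

a = 48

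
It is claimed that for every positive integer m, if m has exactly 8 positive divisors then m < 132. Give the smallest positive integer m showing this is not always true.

We need the least positive integer m for which m has exactly 8 positive divisors but the claim fails.
The first 17 eligible values, up to m = 130, all satisfy the conclusion.
m = 135: τ(135) = 8; 135 ≥ 132.
Thus m = 135 disproves the claim, and no smaller m works.

m = 135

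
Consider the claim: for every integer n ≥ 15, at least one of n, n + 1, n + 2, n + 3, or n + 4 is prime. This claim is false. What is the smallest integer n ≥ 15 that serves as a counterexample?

n = 24

We need the least integer n ≥ 15 for which n, n + 1, n + 2, n + 3, n + 4 are all composite.
The first 9 eligible values, up to n = 23, all satisfy the conclusion.
n = 24: 24 = 2 × 12; 25 = 5 × 5; 26 = 2 × 13; 27 = 3 × 9; 28 = 2 × 14 — all composite.
Hence n = 24 is a counterexample.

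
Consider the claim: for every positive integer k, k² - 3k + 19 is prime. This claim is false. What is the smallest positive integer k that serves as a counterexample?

k = 18

We need the least positive integer k for which k² - 3k + 19 is not prime.
For k = 1, 2, 3, 4, …, 15, 16, 17 the conclusion holds.
k = 18: k² - 3k + 19 = 289 = 17 × 17, composite.
So k = 18 is the smallest counterexample.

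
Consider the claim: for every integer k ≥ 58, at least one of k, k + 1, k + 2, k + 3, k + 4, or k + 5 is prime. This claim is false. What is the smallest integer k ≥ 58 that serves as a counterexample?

k = 90

For k = 58, 59, 60, 61, …, 87, 88, 89 the conclusion holds.
k = 90: 90 = 2 × 45; 91 = 7 × 13; 92 = 2 × 46; 93 = 3 × 31; 94 = 2 × 47; 95 = 5 × 19 — all composite.
Thus k = 90 disproves the claim, and no smaller k works.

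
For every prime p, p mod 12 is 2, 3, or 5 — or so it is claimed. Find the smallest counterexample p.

p = 7

Check each prime p in order until the claim fails.
For p = 2, 3, 5 the conclusion holds.
p = 7: 7 mod 12 = 7 — not in {2, 3, 5}.
Thus p = 7 disproves the claim, and no smaller p works.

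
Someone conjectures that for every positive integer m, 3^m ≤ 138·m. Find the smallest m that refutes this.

We need the least positive integer m for which 3^m > 138·m.
The first 6 eligible values, up to m = 6, all satisfy the conclusion.
m = 7: 3^m = 2187 and 138·m = 966, so 2187 > 966.
So m = 7 is the smallest counterexample.

m = 7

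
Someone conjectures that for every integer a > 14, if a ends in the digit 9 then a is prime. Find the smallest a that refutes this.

Check each integer a > 14 in order until a ends in the digit 9 but a is not prime.
For a = 19, 29 the conclusion holds.
a = 39: 39 ends in 9; 39 = 3 × 13, composite.

a = 39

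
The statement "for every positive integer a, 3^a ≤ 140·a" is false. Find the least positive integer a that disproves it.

The first 6 eligible values, up to a = 6, all satisfy the conclusion.
a = 7: 3^a = 2187 and 140·a = 980, so 2187 > 980.
Thus a = 7 disproves the claim, and no smaller a works.

a = 7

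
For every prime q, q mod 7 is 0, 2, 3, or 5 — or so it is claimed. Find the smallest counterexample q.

q = 11

We need the least prime q for which the claim fails.
q = 2: 2 mod 7 = 2.
q = 3: 3 mod 7 = 3.
q = 5: 5 mod 7 = 5.
q = 7: 7 mod 7 = 0.
q = 11: 11 mod 7 = 4 — not in {0, 2, 3, 5}.
Thus q = 11 disproves the claim, and no smaller q works.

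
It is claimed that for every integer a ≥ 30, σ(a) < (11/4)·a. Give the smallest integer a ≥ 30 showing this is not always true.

We need the least integer a ≥ 30 for which the claim fails.
For a = 30, 31, 32, 33, …, 57, 58, 59 the conclusion holds.
a = 60: σ(60) = 168; 168 ≥ 165.
So a = 60 is the smallest counterexample.

a = 60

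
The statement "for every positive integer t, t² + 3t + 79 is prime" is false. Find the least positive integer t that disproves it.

For t = 1, 2, 3, 4 the conclusion holds.
t = 5: t² + 3t + 79 = 119 = 7 × 17, composite.
Hence t = 5 is a counterexample.

t = 5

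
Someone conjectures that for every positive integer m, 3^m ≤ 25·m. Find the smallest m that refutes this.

We need the least positive integer m for which 3^m > 25·m.
For m = 1, 2, 3, 4 the conclusion holds.
m = 5: 3^m = 243 and 25·m = 125, so 243 > 125.
Hence m = 5 is a counterexample.

m = 5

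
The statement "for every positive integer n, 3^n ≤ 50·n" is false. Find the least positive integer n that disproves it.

n = 6

A counterexample is any positive integer n such that 3^n > 50·n; we check each in order.
The first 5 eligible values, up to n = 5, all satisfy the conclusion.
n = 6: 3^n = 729 and 50·n = 300, so 729 > 300.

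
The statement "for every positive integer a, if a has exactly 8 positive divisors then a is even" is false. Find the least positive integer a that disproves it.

a = 105

We need the least positive integer a for which a has exactly 8 positive divisors but a is odd.
For a = 24, 30, 40, 42, …, 88, 102, 104 the conclusion holds.
a = 105: divisors of 105: 1, 3, 5, 7, 15, 21, 35, 105; 105 is odd.
So a = 105 is the smallest counterexample.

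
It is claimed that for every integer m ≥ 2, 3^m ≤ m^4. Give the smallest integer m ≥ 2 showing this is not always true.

m = 8

Check each integer m ≥ 2 in order until 3^m > m^4.
m = 2: 3^m = 9 and m^4 = 16, so 9 ≤ 16.
m = 3: 3^m = 27 and m^4 = 81, so 27 ≤ 81.
m = 4: 3^m = 81 and m^4 = 256, so 81 ≤ 256.
m = 5: 3^m = 243 and m^4 = 625, so 243 ≤ 625.
m = 6: 3^m = 729 and m^4 = 1296, so 729 ≤ 1296.
m = 7: 3^m = 2187 and m^4 = 2401, so 2187 ≤ 2401.
m = 8: 3^m = 6561 and m^4 = 4096, so 6561 > 4096.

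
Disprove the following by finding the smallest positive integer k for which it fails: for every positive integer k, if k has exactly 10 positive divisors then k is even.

k = 405

We need the least positive integer k for which k has exactly 10 positive divisors but k is odd.
The first 9 eligible values, up to k = 368, all satisfy the conclusion.
k = 405: divisors of 405: 10 divisors; 405 is odd.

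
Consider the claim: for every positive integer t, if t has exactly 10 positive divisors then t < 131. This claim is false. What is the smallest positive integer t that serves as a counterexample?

We need the least positive integer t for which t has exactly 10 positive divisors but the claim fails.
t = 48: τ(48) = 10; 48 < 131.
t = 80: τ(80) = 10; 80 < 131.
t = 112: τ(112) = 10; 112 < 131.
t = 162: τ(162) = 10; 162 ≥ 131.

t = 162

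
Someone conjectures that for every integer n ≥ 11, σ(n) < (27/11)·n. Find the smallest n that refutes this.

A counterexample is any integer n ≥ 11 such that the claim fails; we check each in order.
The first 13 eligible values, up to n = 23, all satisfy the conclusion.
n = 24: σ(24) = 60; 60 ≥ 648/11.
So n = 24 is the smallest counterexample.

n = 24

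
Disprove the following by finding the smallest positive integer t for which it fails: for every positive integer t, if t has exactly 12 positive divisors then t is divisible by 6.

t = 60: τ(60) = 12; 60 mod 6 = 0.
t = 72: τ(72) = 12; 72 mod 6 = 0.
t = 84: τ(84) = 12; 84 mod 6 = 0.
t = 90: τ(90) = 12; 90 mod 6 = 0.
t = 96: τ(96) = 12; 96 mod 6 = 0.
t = 108: τ(108) = 12; 108 mod 6 = 0.
t = 126: τ(126) = 12; 126 mod 6 = 0.
t = 132: τ(132) = 12; 132 mod 6 = 0.
t = 140: τ(140) = 12; 140 mod 6 = 2.
Hence t = 140 is a counterexample.

t = 140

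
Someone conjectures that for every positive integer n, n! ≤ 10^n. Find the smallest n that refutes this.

Check each positive integer n in order until n! > 10^n.
For n = 1, 2, 3, 4, …, 22, 23, 24 the conclusion holds.
n = 25: n! = 15511210043330985984000000 and 10^n = 10000000000000000000000000, so 15511210043330985984000000 > 10000000000000000000000000.
Hence n = 25 is a counterexample.

n = 25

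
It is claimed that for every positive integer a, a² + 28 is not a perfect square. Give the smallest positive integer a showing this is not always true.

We need the least positive integer a for which a² + 28 is a perfect square.
For a = 1, 2, 3, 4, 5 the conclusion holds.
a = 6: 6² + 28 = 64 = 8², a perfect square.

a = 6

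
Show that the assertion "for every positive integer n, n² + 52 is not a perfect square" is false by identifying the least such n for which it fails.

n = 12

We need the least positive integer n for which n² + 52 is a perfect square.
For n = 1, 2, 3, 4, …, 9, 10, 11 the conclusion holds.
n = 12: 12² + 52 = 196 = 14², a perfect square.
Thus n = 12 disproves the claim, and no smaller n works.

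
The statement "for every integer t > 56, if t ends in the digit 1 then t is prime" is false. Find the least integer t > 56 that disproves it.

Check each integer t > 56 in order until t ends in the digit 1 but t is not prime.
t = 61: 61 ends in 1 and is prime.
t = 71: 71 ends in 1 and is prime.
t = 81: 81 ends in 1; 81 = 3 × 27, composite.
So t = 81 is the smallest counterexample.

t = 81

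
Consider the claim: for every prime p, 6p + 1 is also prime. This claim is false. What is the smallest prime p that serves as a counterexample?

We need the least prime p for which 6p + 1 is not prime.
The first 7 eligible values, up to p = 17, all satisfy the conclusion.
p = 19: 6p + 1 = 115 = 5 × 23, not prime.
Hence p = 19 is a counterexample.

p = 19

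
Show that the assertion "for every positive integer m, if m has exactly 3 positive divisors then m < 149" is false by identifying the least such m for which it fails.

m = 169

Check each positive integer m in order until m has exactly 3 positive divisors but the claim fails.
m = 4: τ(4) = 3; 4 < 149.
m = 9: τ(9) = 3; 9 < 149.
m = 25: τ(25) = 3; 25 < 149.
m = 49: τ(49) = 3; 49 < 149.
m = 121: τ(121) = 3; 121 < 149.
m = 169: τ(169) = 3; 169 ≥ 149.
Hence m = 169 is a counterexample.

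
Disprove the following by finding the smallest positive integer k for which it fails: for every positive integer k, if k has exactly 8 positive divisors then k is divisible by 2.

k = 105

For k = 24, 30, 40, 42, …, 88, 102, 104 the conclusion holds.
k = 105: τ(105) = 8; 105 mod 2 = 1.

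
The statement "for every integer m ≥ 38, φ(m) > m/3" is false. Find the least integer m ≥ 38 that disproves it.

We need the least integer m ≥ 38 for which the claim fails.
The first 4 eligible values, up to m = 41, all satisfy the conclusion.
m = 42: φ(42) = 12 and 42/3 = 14, so φ(42) ≤ 42/3.
Hence m = 42 is a counterexample.

m = 42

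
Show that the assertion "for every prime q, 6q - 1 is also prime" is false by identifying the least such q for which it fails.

q = 11

The first 4 eligible values, up to q = 7, all satisfy the conclusion.
q = 11: 6q - 1 = 65 = 5 × 13, not prime.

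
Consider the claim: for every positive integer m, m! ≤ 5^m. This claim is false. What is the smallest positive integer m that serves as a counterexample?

m = 12

A counterexample is any positive integer m such that m! > 5^m; we check each in order.
The first 11 eligible values, up to m = 11, all satisfy the conclusion.
m = 12: m! = 479001600 and 5^m = 244140625, so 479001600 > 244140625.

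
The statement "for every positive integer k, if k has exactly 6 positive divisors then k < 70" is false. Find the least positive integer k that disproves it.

k = 75

A counterexample is any positive integer k such that k has exactly 6 positive divisors but the claim fails; we check each in order.
For k = 12, 18, 20, 28, …, 52, 63, 68 the conclusion holds.
k = 75: τ(75) = 6; 75 ≥ 70.
Thus k = 75 disproves the claim, and no smaller k works.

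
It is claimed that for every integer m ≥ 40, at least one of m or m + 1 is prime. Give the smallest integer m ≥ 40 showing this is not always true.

For m = 40, 41, 42, 43 the conclusion holds.
m = 44: 44 = 2 × 22; 45 = 3 × 15 — both composite.
So m = 44 is the smallest counterexample.

m = 44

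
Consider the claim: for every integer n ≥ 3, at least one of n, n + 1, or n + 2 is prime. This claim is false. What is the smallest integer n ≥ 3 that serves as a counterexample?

n = 8

For n = 3, 4, 5, 6, 7 the conclusion holds.
n = 8: 8 = 2 × 4; 9 = 3 × 3; 10 = 2 × 5 — all composite.
Hence n = 8 is a counterexample.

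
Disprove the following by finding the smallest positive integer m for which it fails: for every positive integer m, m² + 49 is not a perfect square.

The first 23 eligible values, up to m = 23, all satisfy the conclusion.
m = 24: 24² + 49 = 625 = 25², a perfect square.
Hence m = 24 is a counterexample.

m = 24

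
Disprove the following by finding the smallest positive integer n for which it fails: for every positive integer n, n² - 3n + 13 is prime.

n = 12

A counterexample is any positive integer n such that n² - 3n + 13 is not prime; we check each in order.
For n = 1, 2, 3, 4, …, 9, 10, 11 the conclusion holds.
n = 12: n² - 3n + 13 = 121 = 11 × 11, composite.
Hence n = 12 is a counterexample.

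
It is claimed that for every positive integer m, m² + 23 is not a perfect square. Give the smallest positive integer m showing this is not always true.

A counterexample is any positive integer m such that m² + 23 is a perfect square; we check each in order.
For m = 1, 2, 3, 4, 5, 6, 7, 8, 9, 10 the conclusion holds.
m = 11: 11² + 23 = 144 = 12², a perfect square.
Hence m = 11 is a counterexample.

m = 11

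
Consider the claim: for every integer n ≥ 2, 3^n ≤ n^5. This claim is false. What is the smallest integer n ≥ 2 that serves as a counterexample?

n = 11

We need the least integer n ≥ 2 for which 3^n > n^5.
For n = 2, 3, 4, 5, 6, 7, 8, 9, 10 the conclusion holds.
n = 11: 3^n = 177147 and n^5 = 161051, so 177147 > 161051.
So n = 11 is the smallest counterexample.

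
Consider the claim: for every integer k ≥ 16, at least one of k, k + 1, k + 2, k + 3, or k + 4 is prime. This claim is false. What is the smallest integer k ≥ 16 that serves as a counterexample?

k = 24

The first 8 eligible values, up to k = 23, all satisfy the conclusion.
k = 24: 24 = 2 × 12; 25 = 5 × 5; 26 = 2 × 13; 27 = 3 × 9; 28 = 2 × 14 — all composite.
Hence k = 24 is a counterexample.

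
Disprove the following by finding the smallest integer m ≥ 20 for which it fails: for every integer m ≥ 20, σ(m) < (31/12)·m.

m = 48

For m = 20, 21, 22, 23, …, 45, 46, 47 the conclusion holds.
m = 48: σ(48) = 124; 124 ≥ 124.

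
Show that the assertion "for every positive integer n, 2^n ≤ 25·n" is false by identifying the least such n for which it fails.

n = 8

The first 7 eligible values, up to n = 7, all satisfy the conclusion.
n = 8: 2^n = 256 and 25·n = 200, so 256 > 200.
Thus n = 8 disproves the claim, and no smaller n works.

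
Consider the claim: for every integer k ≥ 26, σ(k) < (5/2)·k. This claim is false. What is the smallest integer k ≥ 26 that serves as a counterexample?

k = 36

A counterexample is any integer k ≥ 26 such that the claim fails; we check each in order.
For k = 26, 27, 28, 29, 30, 31, 32, 33, 34, 35 the conclusion holds.
k = 36: σ(36) = 91; 91 ≥ 90.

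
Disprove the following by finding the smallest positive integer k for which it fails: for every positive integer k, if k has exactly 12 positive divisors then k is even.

A counterexample is any positive integer k such that k has exactly 12 positive divisors but k is odd; we check each in order.
For k = 60, 72, 84, 90, …, 294, 306, 308 the conclusion holds.
k = 315: divisors of 315: 12 divisors; 315 is odd.
Thus k = 315 disproves the claim, and no smaller k works.

k = 315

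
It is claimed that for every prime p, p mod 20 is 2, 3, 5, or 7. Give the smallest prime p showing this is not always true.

p = 11

A counterexample is any prime p such that the claim fails; we check each in order.
The first 4 eligible values, up to p = 7, all satisfy the conclusion.
p = 11: 11 mod 20 = 11 — not in {2, 3, 5, 7}.
Hence p = 11 is a counterexample.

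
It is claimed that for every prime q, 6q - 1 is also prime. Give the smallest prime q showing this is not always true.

q = 11

We need the least prime q for which 6q - 1 is not prime.
For q = 2, 3, 5, 7 the conclusion holds.
q = 11: 6q - 1 = 65 = 5 × 13, not prime.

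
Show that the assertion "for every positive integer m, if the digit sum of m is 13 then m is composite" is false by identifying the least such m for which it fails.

m = 67

For m = 49, 58 the conclusion holds.
m = 67: digit sum 13; 67 is prime, not composite.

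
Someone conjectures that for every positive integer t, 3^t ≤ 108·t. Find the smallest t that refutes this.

t = 6

Check each positive integer t in order until 3^t > 108·t.
The first 5 eligible values, up to t = 5, all satisfy the conclusion.
t = 6: 3^t = 729 and 108·t = 648, so 729 > 648.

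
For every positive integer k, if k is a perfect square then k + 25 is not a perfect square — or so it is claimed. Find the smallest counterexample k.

We need the least positive integer k for which k is a perfect square but k + 25 is a perfect square.
For k = 1, 4, 9, 16, …, 81, 100, 121 the conclusion holds.
k = 144: 144 = 12² and 144 + 25 = 169 = 13².

k = 144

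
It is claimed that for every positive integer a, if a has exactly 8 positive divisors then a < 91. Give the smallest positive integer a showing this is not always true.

a = 102

A counterexample is any positive integer a such that a has exactly 8 positive divisors but the claim fails; we check each in order.
The first 10 eligible values, up to a = 88, all satisfy the conclusion.
a = 102: τ(102) = 8; 102 ≥ 91.
Hence a = 102 is a counterexample.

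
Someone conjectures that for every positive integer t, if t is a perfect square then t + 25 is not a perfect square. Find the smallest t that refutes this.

t = 144

Check each positive integer t in order until t is a perfect square but t + 25 is a perfect square.
The first 11 eligible values, up to t = 121, all satisfy the conclusion.
t = 144: 144 = 12² and 144 + 25 = 169 = 13².
Thus t = 144 disproves the claim, and no smaller t works.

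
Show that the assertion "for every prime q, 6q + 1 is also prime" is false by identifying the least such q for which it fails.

q = 19

The first 7 eligible values, up to q = 17, all satisfy the conclusion.
q = 19: 6q + 1 = 115 = 5 × 23, not prime.
Thus q = 19 disproves the claim, and no smaller q works.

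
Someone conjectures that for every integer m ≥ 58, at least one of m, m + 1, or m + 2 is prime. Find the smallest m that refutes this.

A counterexample is any integer m ≥ 58 such that m, m + 1, m + 2 are all composite; we check each in order.
For m = 58, 59, 60, 61 the conclusion holds.
m = 62: 62 = 2 × 31; 63 = 3 × 21; 64 = 2 × 32 — all composite.

m = 62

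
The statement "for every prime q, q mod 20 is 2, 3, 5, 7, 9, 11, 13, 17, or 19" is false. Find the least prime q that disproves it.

q = 41

For q = 2, 3, 5, 7, …, 29, 31, 37 the conclusion holds.
q = 41: 41 mod 20 = 1 — not in {2, 3, 5, 7, 9, 11, 13, 17, 19}.
Hence q = 41 is a counterexample.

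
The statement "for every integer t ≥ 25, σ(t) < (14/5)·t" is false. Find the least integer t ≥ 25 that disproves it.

Check each integer t ≥ 25 in order until the claim fails.
For t = 25, 26, 27, 28, …, 57, 58, 59 the conclusion holds.
t = 60: σ(60) = 168; 168 ≥ 168.
Hence t = 60 is a counterexample.

t = 60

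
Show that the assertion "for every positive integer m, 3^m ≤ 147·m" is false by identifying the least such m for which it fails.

Check each positive integer m in order until 3^m > 147·m.
m = 1: 3^m = 3 and 147·m = 147, so 3 ≤ 147.
m = 2: 3^m = 9 and 147·m = 294, so 9 ≤ 294.
m = 3: 3^m = 27 and 147·m = 441, so 27 ≤ 441.
m = 4: 3^m = 81 and 147·m = 588, so 81 ≤ 588.
m = 5: 3^m = 243 and 147·m = 735, so 243 ≤ 735.
m = 6: 3^m = 729 and 147·m = 882, so 729 ≤ 882.
m = 7: 3^m = 2187 and 147·m = 1029, so 2187 > 1029.

m = 7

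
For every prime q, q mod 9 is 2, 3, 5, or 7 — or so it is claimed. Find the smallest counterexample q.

q = 13

A counterexample is any prime q such that the claim fails; we check each in order.
q = 2: 2 mod 9 = 2.
q = 3: 3 mod 9 = 3.
q = 5: 5 mod 9 = 5.
q = 7: 7 mod 9 = 7.
q = 11: 11 mod 9 = 2.
q = 13: 13 mod 9 = 4 — not in {2, 3, 5, 7}.
Thus q = 13 disproves the claim, and no smaller q works.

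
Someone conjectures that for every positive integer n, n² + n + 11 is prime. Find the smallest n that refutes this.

Check each positive integer n in order until n² + n + 11 is not prime.
The first 9 eligible values, up to n = 9, all satisfy the conclusion.
n = 10: n² + n + 11 = 121 = 11 × 11, composite.

n = 10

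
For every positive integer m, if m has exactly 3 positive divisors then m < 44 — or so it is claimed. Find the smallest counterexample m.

Check each positive integer m in order until m has exactly 3 positive divisors but the claim fails.
m = 4: τ(4) = 3; 4 < 44.
m = 9: τ(9) = 3; 9 < 44.
m = 25: τ(25) = 3; 25 < 44.
m = 49: τ(49) = 3; 49 ≥ 44.

m = 49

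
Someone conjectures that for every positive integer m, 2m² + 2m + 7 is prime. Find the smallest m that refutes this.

A counterexample is any positive integer m such that 2m² + 2m + 7 is not prime; we check each in order.
m = 1: 2m² + 2m + 7 = 11, prime.
m = 2: 2m² + 2m + 7 = 19, prime.
m = 3: 2m² + 2m + 7 = 31, prime.
m = 4: 2m² + 2m + 7 = 47, prime.
m = 5: 2m² + 2m + 7 = 67, prime.
m = 6: 2m² + 2m + 7 = 91 = 7 × 13, composite.
So m = 6 is the smallest counterexample.

m = 6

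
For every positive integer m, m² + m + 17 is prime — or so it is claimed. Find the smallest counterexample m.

m = 16

For m = 1, 2, 3, 4, …, 13, 14, 15 the conclusion holds.
m = 16: m² + m + 17 = 289 = 17 × 17, composite.
Hence m = 16 is a counterexample.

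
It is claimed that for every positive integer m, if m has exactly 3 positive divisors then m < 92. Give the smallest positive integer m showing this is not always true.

We need the least positive integer m for which m has exactly 3 positive divisors but the claim fails.
The first 4 eligible values, up to m = 49, all satisfy the conclusion.
m = 121: τ(121) = 3; 121 ≥ 92.
So m = 121 is the smallest counterexample.

m = 121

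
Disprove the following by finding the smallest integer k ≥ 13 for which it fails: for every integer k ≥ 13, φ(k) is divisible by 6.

Check each integer k ≥ 13 in order until φ(k) is not divisible by 6.
For k = 13, 14 the conclusion holds.
k = 15: φ(15) = 8; 8 mod 6 = 2.

k = 15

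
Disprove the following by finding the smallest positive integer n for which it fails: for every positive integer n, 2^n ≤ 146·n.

Check each positive integer n in order until 2^n > 146·n.
The first 10 eligible values, up to n = 10, all satisfy the conclusion.
n = 11: 2^n = 2048 and 146·n = 1606, so 2048 > 1606.
Thus n = 11 disproves the claim, and no smaller n works.

n = 11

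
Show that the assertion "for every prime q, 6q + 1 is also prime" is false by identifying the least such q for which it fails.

q = 19

q = 2: 6q + 1 = 13, prime.
q = 3: 6q + 1 = 19, prime.
q = 5: 6q + 1 = 31, prime.
q = 7: 6q + 1 = 43, prime.
q = 11: 6q + 1 = 67, prime.
q = 13: 6q + 1 = 79, prime.
q = 17: 6q + 1 = 103, prime.
q = 19: 6q + 1 = 115 = 5 × 23, not prime.
Hence q = 19 is a counterexample.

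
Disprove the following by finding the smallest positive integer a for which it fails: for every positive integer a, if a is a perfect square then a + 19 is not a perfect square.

We need the least positive integer a for which a is a perfect square but a + 19 is a perfect square.
a = 1: 1 + 19 = 20, not a perfect square.
a = 4: 4 + 19 = 23, not a perfect square.
a = 9: 9 + 19 = 28, not a perfect square.
a = 16: 16 + 19 = 35, not a perfect square.
a = 25: 25 + 19 = 44, not a perfect square.
a = 36: 36 + 19 = 55, not a perfect square.
a = 49: 49 + 19 = 68, not a perfect square.
a = 64: 64 + 19 = 83, not a perfect square.
a = 81: 81 = 9² and 81 + 19 = 100 = 10².
Thus a = 81 disproves the claim, and no smaller a works.

a = 81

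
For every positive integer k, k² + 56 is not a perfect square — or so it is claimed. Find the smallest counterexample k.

k = 5

For k = 1, 2, 3, 4 the conclusion holds.
k = 5: 5² + 56 = 81 = 9², a perfect square.
Thus k = 5 disproves the claim, and no smaller k works.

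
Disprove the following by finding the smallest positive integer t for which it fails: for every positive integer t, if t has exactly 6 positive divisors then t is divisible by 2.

t = 45

Check each positive integer t in order until t has exactly 6 positive divisors but t is not divisible by 2.
t = 12: τ(12) = 6; 12 mod 2 = 0.
t = 18: τ(18) = 6; 18 mod 2 = 0.
t = 20: τ(20) = 6; 20 mod 2 = 0.
t = 28: τ(28) = 6; 28 mod 2 = 0.
t = 32: τ(32) = 6; 32 mod 2 = 0.
t = 44: τ(44) = 6; 44 mod 2 = 0.
t = 45: τ(45) = 6; 45 mod 2 = 1.
Hence t = 45 is a counterexample.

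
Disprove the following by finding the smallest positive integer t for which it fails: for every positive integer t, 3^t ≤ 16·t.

t = 4

For t = 1, 2, 3 the conclusion holds.
t = 4: 3^t = 81 and 16·t = 64, so 81 > 64.
Hence t = 4 is a counterexample.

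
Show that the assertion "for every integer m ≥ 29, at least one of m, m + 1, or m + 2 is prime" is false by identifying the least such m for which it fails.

We need the least integer m ≥ 29 for which m, m + 1, m + 2 are all composite.
For m = 29, 30, 31 the conclusion holds.
m = 32: 32 = 2 × 16; 33 = 3 × 11; 34 = 2 × 17 — all composite.
Thus m = 32 disproves the claim, and no smaller m works.

m = 32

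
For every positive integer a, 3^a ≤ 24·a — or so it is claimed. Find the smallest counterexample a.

We need the least positive integer a for which 3^a > 24·a.
The first 4 eligible values, up to a = 4, all satisfy the conclusion.
a = 5: 3^a = 243 and 24·a = 120, so 243 > 120.
Thus a = 5 disproves the claim, and no smaller a works.

a = 5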